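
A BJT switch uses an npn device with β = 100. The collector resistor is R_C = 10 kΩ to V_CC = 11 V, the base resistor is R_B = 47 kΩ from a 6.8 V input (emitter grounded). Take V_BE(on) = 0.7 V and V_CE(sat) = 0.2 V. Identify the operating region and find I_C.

Assume active: I_B = (6.8 − 0.7)/47 = 0.13 mA, giving I_C = β·I_B = 13 mA.
But then V_CE = 11 − 13×10 = -119 V < V_CE(sat) = 0.2 V — impossible in the active region.
So the transistor is saturated. With V_CE = 0.2 V, I_C = (V_CC − 0.2)/R_C = 10.8/10 = 1.08 mA.
Check: β·I_B = 13 mA > I_C = 1.08 mA, confirming saturation.

saturation; I_C ≈ 1.1 mA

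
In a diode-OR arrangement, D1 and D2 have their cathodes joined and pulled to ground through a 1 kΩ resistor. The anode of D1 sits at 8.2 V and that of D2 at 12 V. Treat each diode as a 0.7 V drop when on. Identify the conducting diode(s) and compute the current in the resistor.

Only D2 conducts; I_R ≈ 11 mA

Assume both conduct. Then node N would need to be at both 8.2−0.7 = 7.5 V and 12−0.7 = 11.3 V, which is impossible.
Assume only D2 conducts: V_N = 12 − 0.7 = 11.3 V, so I_R = 11.3/1 = 11.3 mA.
Check D1: its anode-to-cathode voltage is 8.2 − 11.3 = -3.1 V < 0.7 V, so it is off. The assumption is consistent.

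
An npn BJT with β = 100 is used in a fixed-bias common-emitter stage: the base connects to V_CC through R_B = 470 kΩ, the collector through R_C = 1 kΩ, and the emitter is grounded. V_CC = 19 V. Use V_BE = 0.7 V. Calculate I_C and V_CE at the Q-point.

Base loop: V_CC = I_B·R_B + V_BE, so I_B = (19 − 0.7)/470 kΩ = 0.0389 mA.
In the active region I_C = β·I_B = 100 × 0.0389 = 3.89 mA.
Collector loop: V_CE = V_CC − I_C·R_C = 19 − 3.89×1 = 15.1 V.
Since V_CE = 15.1 V > V_CE(sat) ≈ 0.2 V, the transistor is in the active region as assumed.

I_C ≈ 3.9 mA, V_CE ≈ 15 V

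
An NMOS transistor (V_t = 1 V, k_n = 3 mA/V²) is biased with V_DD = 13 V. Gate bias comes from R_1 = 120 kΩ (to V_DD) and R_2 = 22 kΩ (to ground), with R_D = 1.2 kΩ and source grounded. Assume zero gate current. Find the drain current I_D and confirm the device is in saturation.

I_D ≈ 1.5 mA

V_G = V_DD·R_2/(R_1+R_2) = 13×22/142 = 2.01 V. With the source grounded, V_GS = V_G = 2.01 V.
Assume saturation: I_D = (k_n/2)(V_GS − V_t)² = (3/2)×(2.01 − 1)² = 1.5×1.01² = 1.54 mA.
V_DS = V_DD − I_D·R_D = 13 − 1.54×1.2 = 11.1 V.
Saturation requires V_DS ≥ V_GS − V_t = 1.01 V; 11.1 ≥ 1.01 ✓.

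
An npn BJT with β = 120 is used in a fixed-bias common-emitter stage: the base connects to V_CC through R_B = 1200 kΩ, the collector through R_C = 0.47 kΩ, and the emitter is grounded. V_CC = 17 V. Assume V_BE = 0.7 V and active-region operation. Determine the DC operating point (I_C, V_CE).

I_C ≈ 1.6 mA, V_CE ≈ 16 V

Base loop: V_CC = I_B·R_B + V_BE, so I_B = (17 − 0.7)/1200 kΩ = 0.0136 mA.
In the active region I_C = β·I_B = 120 × 0.0136 = 1.63 mA.
Collector loop: V_CE = V_CC − I_C·R_C = 17 − 1.63×0.47 = 16.2 V.
Since V_CE = 16.2 V > V_CE(sat) ≈ 0.2 V, the transistor is in the active region as assumed.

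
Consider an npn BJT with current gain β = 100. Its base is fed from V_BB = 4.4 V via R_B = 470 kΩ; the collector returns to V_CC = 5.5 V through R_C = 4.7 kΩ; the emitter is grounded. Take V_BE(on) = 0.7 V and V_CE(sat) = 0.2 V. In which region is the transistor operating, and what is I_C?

active; I_C ≈ 0.79 mA

Assume active. Base-emitter loop: I_B = (V_BB − V_BE)/R_B = (4.4 − 0.7)/470 = 0.00787 mA.
I_C = β·I_B = 100×0.00787 = 0.787 mA.
V_CE = V_CC − I_C·R_C = 5.5 − 0.787×4.7 = 1.8 V > V_CE(sat), so the active-region assumption holds.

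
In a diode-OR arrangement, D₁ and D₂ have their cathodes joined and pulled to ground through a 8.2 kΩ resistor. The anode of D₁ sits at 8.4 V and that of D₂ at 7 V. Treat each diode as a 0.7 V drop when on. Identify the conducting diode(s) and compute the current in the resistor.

Assume both conduct. Then node N would need to be at both 8.4−0.7 = 7.7 V and 7−0.7 = 6.3 V, which is impossible.
Assume only D₁ conducts: V_N = 8.4 − 0.7 = 7.7 V, so I_R = 7.7/8.2 = 0.939 mA.
Check D₂: its anode-to-cathode voltage is 7 − 7.7 = -0.7 V < 0.7 V, so it is off. The assumption is consistent.

Only D₁ conducts; I_R ≈ 0.94 mA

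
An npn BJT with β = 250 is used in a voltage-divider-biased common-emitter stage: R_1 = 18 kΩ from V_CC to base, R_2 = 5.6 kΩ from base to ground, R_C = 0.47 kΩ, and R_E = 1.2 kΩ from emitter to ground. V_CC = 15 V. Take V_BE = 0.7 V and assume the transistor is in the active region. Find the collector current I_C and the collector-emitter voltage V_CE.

Thevenize the base divider: V_Th = V_CC·R_2/(R_1+R_2) = 15×5.6/23.6 = 3.56 V, R_Th = R_1‖R_2 = 4.27 kΩ.
Base-emitter loop: V_Th = I_B·R_Th + V_BE + (β+1)I_B·R_E, so I_B = (3.56 − 0.7) / (4.27 + 251×1.2) = 0.00936 mA.
I_C = β·I_B = 250×0.00936 = 2.34 mA, and I_E = (β+1)I_B = 2.35 mA.
V_CE = V_CC − I_C·R_C − I_E·R_E = 15 − 2.34×0.47 − 2.35×1.2 = 11.1 V.
V_CE = 11.1 V > 0.2 V confirms active-region operation.

I_C ≈ 2.3 mA, V_CE ≈ 11 V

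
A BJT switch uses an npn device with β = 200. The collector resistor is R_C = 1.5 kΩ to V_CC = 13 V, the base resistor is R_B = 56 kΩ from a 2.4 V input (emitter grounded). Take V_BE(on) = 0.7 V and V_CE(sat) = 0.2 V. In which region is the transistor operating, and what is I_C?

Assume active. Base-emitter loop: I_B = (V_BB − V_BE)/R_B = (2.4 − 0.7)/56 = 0.0304 mA.
I_C = β·I_B = 200×0.0304 = 6.07 mA.
V_CE = V_CC − I_C·R_C = 13 − 6.07×1.5 = 3.89 V > V_CE(sat), so the active-region assumption holds.

active; I_C ≈ 6.1 mA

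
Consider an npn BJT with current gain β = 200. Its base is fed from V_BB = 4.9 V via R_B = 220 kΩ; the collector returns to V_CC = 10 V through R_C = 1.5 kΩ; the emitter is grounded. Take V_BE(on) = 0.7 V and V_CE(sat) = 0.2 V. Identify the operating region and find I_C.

active; I_C ≈ 3.8 mA

Assume active. Base-emitter loop: I_B = (V_BB − V_BE)/R_B = (4.9 − 0.7)/220 = 0.0191 mA.
I_C = β·I_B = 200×0.0191 = 3.82 mA.
V_CE = V_CC − I_C·R_C = 10 − 3.82×1.5 = 4.27 V > V_CE(sat), so the active-region assumption holds.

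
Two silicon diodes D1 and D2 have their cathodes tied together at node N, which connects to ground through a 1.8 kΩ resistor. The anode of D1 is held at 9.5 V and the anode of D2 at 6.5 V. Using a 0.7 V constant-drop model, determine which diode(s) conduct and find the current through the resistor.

Only D1 conducts; I_R ≈ 4.9 mA

Assume both conduct. Then node N would need to be at both 9.5−0.7 = 8.8 V and 6.5−0.7 = 5.8 V, which is impossible.
Assume only D1 conducts: V_N = 9.5 − 0.7 = 8.8 V, so I_R = 8.8/1.8 = 4.89 mA.
Check D2: its anode-to-cathode voltage is 6.5 − 8.8 = -2.3 V < 0.7 V, so it is off. The assumption is consistent.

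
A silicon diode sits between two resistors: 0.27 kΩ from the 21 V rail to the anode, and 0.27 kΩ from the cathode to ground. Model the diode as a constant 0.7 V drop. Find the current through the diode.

I ≈ 38 mA

The two resistors are in series with the diode, so KVL gives 21 = I·0.27 + 0.7 + I·0.27.
I = (21 − 0.7) / (0.27 + 0.27) kΩ = 20.3 / 0.54 = 37.6 mA.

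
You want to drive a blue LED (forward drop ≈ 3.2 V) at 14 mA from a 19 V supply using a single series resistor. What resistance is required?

The resistor drops V_S − V_D = 19 − 3.2 = 15.8 V at 14 mA.
R = 15.8 V / 14 mA = 1.13 kΩ.

R ≈ 1.1 kΩ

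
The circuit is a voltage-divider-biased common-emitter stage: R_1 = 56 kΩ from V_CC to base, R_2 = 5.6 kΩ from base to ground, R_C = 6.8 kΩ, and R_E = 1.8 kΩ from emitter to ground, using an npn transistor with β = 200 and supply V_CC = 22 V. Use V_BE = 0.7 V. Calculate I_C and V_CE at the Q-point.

Thevenize the base divider: V_Th = V_CC·R_2/(R_1+R_2) = 22×5.6/61.6 = 2 V, R_Th = R_1‖R_2 = 5.09 kΩ.
Base-emitter loop: V_Th = I_B·R_Th + V_BE + (β+1)I_B·R_E, so I_B = (2 − 0.7) / (5.09 + 201×1.8) = 0.00354 mA.
I_C = β·I_B = 200×0.00354 = 0.709 mA, and I_E = (β+1)I_B = 0.712 mA.
V_CE = V_CC − I_C·R_C − I_E·R_E = 22 − 0.709×6.8 − 0.712×1.8 = 15.9 V.
V_CE = 15.9 V > 0.2 V confirms active-region operation.

I_C ≈ 0.71 mA, V_CE ≈ 16 V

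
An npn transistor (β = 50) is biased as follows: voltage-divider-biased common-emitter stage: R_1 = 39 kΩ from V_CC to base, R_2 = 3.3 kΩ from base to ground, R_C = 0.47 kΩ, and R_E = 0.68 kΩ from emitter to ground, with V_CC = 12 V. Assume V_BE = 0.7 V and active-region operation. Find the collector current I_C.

Thevenize the base divider: V_Th = V_CC·R_2/(R_1+R_2) = 12×3.3/42.3 = 0.936 V, R_Th = R_1‖R_2 = 3.04 kΩ.
Base-emitter loop: V_Th = I_B·R_Th + V_BE + (β+1)I_B·R_E, so I_B = (0.936 − 0.7) / (3.04 + 51×0.68) = 0.00626 mA.
I_C = β·I_B = 50×0.00626 = 0.313 mA, and I_E = (β+1)I_B = 0.319 mA.
V_CE = V_CC − I_C·R_C − I_E·R_E = 12 − 0.313×0.47 − 0.319×0.68 = 11.6 V.
V_CE = 11.6 V > 0.2 V confirms active-region operation.

I_C ≈ 0.31 mA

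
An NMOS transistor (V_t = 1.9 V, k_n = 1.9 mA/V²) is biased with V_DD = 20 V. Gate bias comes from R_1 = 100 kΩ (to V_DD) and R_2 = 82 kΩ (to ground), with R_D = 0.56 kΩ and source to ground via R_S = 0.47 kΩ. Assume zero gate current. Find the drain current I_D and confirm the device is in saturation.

V_G = V_DD·R_2/(R_1+R_2) = 20×82/182 = 9.01 V.
Assume saturation: I_D = (k_n/2)(V_GS − V_t)² with V_GS = V_G − I_D·R_S = 9.01 − 0.47·I_D.
Substituting gives 0.21·I_D² − 7.35·I_D + 48 = 0, with roots I_D = 8.69 or 26.3 mA.
The root I_D = 26.3 mA gives V_GS = -3.36 V ≤ V_t, so take I_D = 8.69 mA.
Then V_GS = 4.93 V and V_DS = V_DD − I_D(R_D+R_S) = 20 − 8.69×1.03 = 11 V.
Saturation requires V_DS ≥ V_GS − V_t = 3.03 V; 11 ≥ 3.03 ✓.

I_D ≈ 8.7 mA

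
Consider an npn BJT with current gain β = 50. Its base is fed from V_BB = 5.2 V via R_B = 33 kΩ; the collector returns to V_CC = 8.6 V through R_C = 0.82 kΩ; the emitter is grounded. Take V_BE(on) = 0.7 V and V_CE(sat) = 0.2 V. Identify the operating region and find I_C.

Assume active. Base-emitter loop: I_B = (V_BB − V_BE)/R_B = (5.2 − 0.7)/33 = 0.136 mA.
I_C = β·I_B = 50×0.136 = 6.82 mA.
V_CE = V_CC − I_C·R_C = 8.6 − 6.82×0.82 = 3.01 V > V_CE(sat), so the active-region assumption holds.

active; I_C ≈ 6.8 mA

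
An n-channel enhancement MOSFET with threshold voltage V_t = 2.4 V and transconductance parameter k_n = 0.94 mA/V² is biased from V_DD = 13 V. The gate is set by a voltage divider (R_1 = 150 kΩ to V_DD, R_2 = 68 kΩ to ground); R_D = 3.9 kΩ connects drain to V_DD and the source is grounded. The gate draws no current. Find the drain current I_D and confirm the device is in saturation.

V_G = V_DD·R_2/(R_1+R_2) = 13×68/218 = 4.06 V. With the source grounded, V_GS = V_G = 4.06 V.
Assume saturation: I_D = (k_n/2)(V_GS − V_t)² = (0.94/2)×(4.06 − 2.4)² = 0.47×1.66² = 1.29 mA.
V_DS = V_DD − I_D·R_D = 13 − 1.29×3.9 = 7.98 V.
Saturation requires V_DS ≥ V_GS − V_t = 1.66 V; 7.98 ≥ 1.66 ✓.

I_D ≈ 1.3 mA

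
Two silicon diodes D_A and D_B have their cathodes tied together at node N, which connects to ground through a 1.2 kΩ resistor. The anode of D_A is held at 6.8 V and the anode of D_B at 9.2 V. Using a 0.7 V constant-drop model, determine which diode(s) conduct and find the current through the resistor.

Assume both conduct. Then node N would need to be at both 6.8−0.7 = 6.1 V and 9.2−0.7 = 8.5 V, which is impossible.
Assume only D_B conducts: V_N = 9.2 − 0.7 = 8.5 V, so I_R = 8.5/1.2 = 7.08 mA.
Check D_A: its anode-to-cathode voltage is 6.8 − 8.5 = -1.7 V < 0.7 V, so it is off. The assumption is consistent.

Only D_B conducts; I_R ≈ 7.1 mA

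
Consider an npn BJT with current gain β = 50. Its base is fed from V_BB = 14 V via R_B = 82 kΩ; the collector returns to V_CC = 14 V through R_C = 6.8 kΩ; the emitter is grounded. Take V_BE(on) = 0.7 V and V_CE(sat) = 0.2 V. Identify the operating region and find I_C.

Assume active: I_B = (14 − 0.7)/82 = 0.162 mA, giving I_C = β·I_B = 8.11 mA.
But then V_CE = 14 − 8.11×6.8 = -41.1 V < V_CE(sat) = 0.2 V — impossible in the active region.
So the transistor is saturated. With V_CE = 0.2 V, I_C = (V_CC − 0.2)/R_C = 13.8/6.8 = 2.03 mA.
Check: β·I_B = 8.11 mA > I_C = 2.03 mA, confirming saturation.

saturation; I_C ≈ 2 mA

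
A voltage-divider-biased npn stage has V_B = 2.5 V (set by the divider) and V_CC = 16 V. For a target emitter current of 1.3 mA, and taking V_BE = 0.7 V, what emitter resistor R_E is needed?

V_E = V_B − V_BE = 2.5 − 0.7 = 1.8 V.
R_E = V_E / I_E = 1.8 / 1.3 = 1.38 kΩ.

R_E ≈ 1.4 kΩ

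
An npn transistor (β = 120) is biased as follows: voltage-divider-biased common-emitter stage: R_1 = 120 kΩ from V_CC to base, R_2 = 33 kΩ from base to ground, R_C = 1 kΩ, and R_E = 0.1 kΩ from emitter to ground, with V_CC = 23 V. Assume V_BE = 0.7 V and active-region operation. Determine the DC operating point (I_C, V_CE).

Thevenize the base divider: V_Th = V_CC·R_2/(R_1+R_2) = 23×33/153 = 4.96 V, R_Th = R_1‖R_2 = 25.9 kΩ.
Base-emitter loop: V_Th = I_B·R_Th + V_BE + (β+1)I_B·R_E, so I_B = (4.96 − 0.7) / (25.9 + 121×0.1) = 0.112 mA.
I_C = β·I_B = 120×0.112 = 13.5 mA, and I_E = (β+1)I_B = 13.6 mA.
V_CE = V_CC − I_C·R_C − I_E·R_E = 23 − 13.5×1 − 13.6×0.1 = 8.18 V.
V_CE = 8.18 V > 0.2 V confirms active-region operation.

I_C ≈ 13 mA, V_CE ≈ 8.2 V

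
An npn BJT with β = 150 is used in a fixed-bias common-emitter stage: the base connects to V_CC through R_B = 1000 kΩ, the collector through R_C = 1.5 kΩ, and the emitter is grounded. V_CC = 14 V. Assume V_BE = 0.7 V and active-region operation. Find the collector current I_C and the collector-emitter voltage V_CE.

Base loop: V_CC = I_B·R_B + V_BE, so I_B = (14 − 0.7)/1000 kΩ = 0.0133 mA.
In the active region I_C = β·I_B = 150 × 0.0133 = 2 mA.
Collector loop: V_CE = V_CC − I_C·R_C = 14 − 2×1.5 = 11 V.
Since V_CE = 11 V > V_CE(sat) ≈ 0.2 V, the transistor is in the active region as assumed.

I_C ≈ 2 mA, V_CE ≈ 11 V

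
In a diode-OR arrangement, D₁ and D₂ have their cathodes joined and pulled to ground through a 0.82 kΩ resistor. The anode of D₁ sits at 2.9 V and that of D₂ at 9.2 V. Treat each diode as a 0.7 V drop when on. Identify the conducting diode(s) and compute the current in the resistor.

Assume both conduct. Then node N would need to be at both 2.9−0.7 = 2.2 V and 9.2−0.7 = 8.5 V, which is impossible.
Assume only D₂ conducts: V_N = 9.2 − 0.7 = 8.5 V, so I_R = 8.5/0.82 = 10.4 mA.
Check D₁: its anode-to-cathode voltage is 2.9 − 8.5 = -5.6 V < 0.7 V, so it is off. The assumption is consistent.

Only D₂ conducts; I_R ≈ 10 mA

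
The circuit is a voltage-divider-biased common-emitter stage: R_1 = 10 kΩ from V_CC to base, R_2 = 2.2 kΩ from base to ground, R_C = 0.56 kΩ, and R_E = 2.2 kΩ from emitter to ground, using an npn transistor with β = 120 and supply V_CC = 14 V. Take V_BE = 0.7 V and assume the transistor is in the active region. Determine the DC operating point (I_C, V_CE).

I_C ≈ 0.82 mA, V_CE ≈ 12 V

Thevenize the base divider: V_Th = V_CC·R_2/(R_1+R_2) = 14×2.2/12.2 = 2.52 V, R_Th = R_1‖R_2 = 1.8 kΩ.
Base-emitter loop: V_Th = I_B·R_Th + V_BE + (β+1)I_B·R_E, so I_B = (2.52 − 0.7) / (1.8 + 121×2.2) = 0.00681 mA.
I_C = β·I_B = 120×0.00681 = 0.817 mA, and I_E = (β+1)I_B = 0.824 mA.
V_CE = V_CC − I_C·R_C − I_E·R_E = 14 − 0.817×0.56 − 0.824×2.2 = 11.7 V.
V_CE = 11.7 V > 0.2 V confirms active-region operation.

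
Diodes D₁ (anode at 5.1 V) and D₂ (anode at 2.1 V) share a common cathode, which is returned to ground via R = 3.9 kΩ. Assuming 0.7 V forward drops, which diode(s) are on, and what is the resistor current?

Only D₁ conducts; I_R ≈ 1.1 mA

Assume both conduct. Then node N would need to be at both 5.1−0.7 = 4.4 V and 2.1−0.7 = 1.4 V, which is impossible.
Assume only D₁ conducts: V_N = 5.1 − 0.7 = 4.4 V, so I_R = 4.4/3.9 = 1.13 mA.
Check D₂: its anode-to-cathode voltage is 2.1 − 4.4 = -2.3 V < 0.7 V, so it is off. The assumption is consistent.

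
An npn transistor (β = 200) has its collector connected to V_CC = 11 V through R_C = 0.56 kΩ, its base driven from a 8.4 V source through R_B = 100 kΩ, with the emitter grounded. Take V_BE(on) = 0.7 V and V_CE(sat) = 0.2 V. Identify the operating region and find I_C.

Assume active. Base-emitter loop: I_B = (V_BB − V_BE)/R_B = (8.4 − 0.7)/100 = 0.077 mA.
I_C = β·I_B = 200×0.077 = 15.4 mA.
V_CE = V_CC − I_C·R_C = 11 − 15.4×0.56 = 2.38 V > V_CE(sat), so the active-region assumption holds.

active; I_C ≈ 15 mA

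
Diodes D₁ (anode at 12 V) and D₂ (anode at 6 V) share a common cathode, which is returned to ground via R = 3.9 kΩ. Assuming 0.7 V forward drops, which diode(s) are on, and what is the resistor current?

Only D₁ conducts; I_R ≈ 2.9 mA

Assume both conduct. Then node N would need to be at both 12−0.7 = 11.3 V and 6−0.7 = 5.3 V, which is impossible.
Assume only D₁ conducts: V_N = 12 − 0.7 = 11.3 V, so I_R = 11.3/3.9 = 2.9 mA.
Check D₂: its anode-to-cathode voltage is 6 − 11.3 = -5.3 V < 0.7 V, so it is off. The assumption is consistent.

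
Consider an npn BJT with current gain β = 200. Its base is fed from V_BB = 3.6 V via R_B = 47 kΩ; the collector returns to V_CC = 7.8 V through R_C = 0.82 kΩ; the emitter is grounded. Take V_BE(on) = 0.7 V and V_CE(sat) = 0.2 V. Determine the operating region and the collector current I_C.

saturation; I_C ≈ 9.3 mA

Assume active: I_B = (3.6 − 0.7)/47 = 0.0617 mA, giving I_C = β·I_B = 12.3 mA.
But then V_CE = 7.8 − 12.3×0.82 = -2.32 V < V_CE(sat) = 0.2 V — impossible in the active region.
So the transistor is saturated. With V_CE = 0.2 V, I_C = (V_CC − 0.2)/R_C = 7.6/0.82 = 9.27 mA.
Check: β·I_B = 12.3 mA > I_C = 9.27 mA, confirming saturation.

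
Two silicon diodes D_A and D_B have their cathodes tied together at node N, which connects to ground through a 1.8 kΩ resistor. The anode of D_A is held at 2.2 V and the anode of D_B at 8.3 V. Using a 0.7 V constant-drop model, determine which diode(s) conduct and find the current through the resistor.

Only D_B conducts; I_R ≈ 4.2 mA

Assume both conduct. Then node N would need to be at both 2.2−0.7 = 1.5 V and 8.3−0.7 = 7.6 V, which is impossible.
Assume only D_B conducts: V_N = 8.3 − 0.7 = 7.6 V, so I_R = 7.6/1.8 = 4.22 mA.
Check D_A: its anode-to-cathode voltage is 2.2 − 7.6 = -5.4 V < 0.7 V, so it is off. The assumption is consistent.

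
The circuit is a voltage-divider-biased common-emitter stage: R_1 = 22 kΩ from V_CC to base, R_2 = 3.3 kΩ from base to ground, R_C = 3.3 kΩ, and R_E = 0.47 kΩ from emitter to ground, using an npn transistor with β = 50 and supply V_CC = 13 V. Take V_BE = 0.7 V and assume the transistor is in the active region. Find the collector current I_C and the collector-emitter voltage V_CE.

Thevenize the base divider: V_Th = V_CC·R_2/(R_1+R_2) = 13×3.3/25.3 = 1.7 V, R_Th = R_1‖R_2 = 2.87 kΩ.
Base-emitter loop: V_Th = I_B·R_Th + V_BE + (β+1)I_B·R_E, so I_B = (1.7 − 0.7) / (2.87 + 51×0.47) = 0.0371 mA.
I_C = β·I_B = 50×0.0371 = 1.85 mA, and I_E = (β+1)I_B = 1.89 mA.
V_CE = V_CC − I_C·R_C − I_E·R_E = 13 − 1.85×3.3 − 1.89×0.47 = 5.99 V.
V_CE = 5.99 V > 0.2 V confirms active-region operation.

I_C ≈ 1.9 mA, V_CE ≈ 6 V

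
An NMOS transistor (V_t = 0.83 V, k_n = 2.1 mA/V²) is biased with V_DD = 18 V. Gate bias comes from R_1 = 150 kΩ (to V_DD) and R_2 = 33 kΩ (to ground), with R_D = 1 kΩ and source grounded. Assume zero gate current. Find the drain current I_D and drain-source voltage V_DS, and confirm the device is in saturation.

I_D ≈ 6.1 mA, V_DS ≈ 12 V

V_G = V_DD·R_2/(R_1+R_2) = 18×33/183 = 3.25 V. With the source grounded, V_GS = V_G = 3.25 V.
Assume saturation: I_D = (k_n/2)(V_GS − V_t)² = (2.1/2)×(3.25 − 0.83)² = 1.05×2.42² = 6.13 mA.
V_DS = V_DD − I_D·R_D = 18 − 6.13×1 = 11.9 V.
Saturation requires V_DS ≥ V_GS − V_t = 2.42 V; 11.9 ≥ 2.42 ✓.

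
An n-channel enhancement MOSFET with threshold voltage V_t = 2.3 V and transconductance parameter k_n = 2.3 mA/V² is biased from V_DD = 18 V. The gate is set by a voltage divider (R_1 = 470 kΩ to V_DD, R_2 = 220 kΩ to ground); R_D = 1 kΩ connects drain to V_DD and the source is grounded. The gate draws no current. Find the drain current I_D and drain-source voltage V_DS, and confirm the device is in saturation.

V_G = V_DD·R_2/(R_1+R_2) = 18×220/690 = 5.74 V. With the source grounded, V_GS = V_G = 5.74 V.
Assume saturation: I_D = (k_n/2)(V_GS − V_t)² = (2.3/2)×(5.74 − 2.3)² = 1.15×3.44² = 13.6 mA.
V_DS = V_DD − I_D·R_D = 18 − 13.6×1 = 4.4 V.
Saturation requires V_DS ≥ V_GS − V_t = 3.44 V; 4.4 ≥ 3.44 ✓.

I_D ≈ 14 mA, V_DS ≈ 4.4 V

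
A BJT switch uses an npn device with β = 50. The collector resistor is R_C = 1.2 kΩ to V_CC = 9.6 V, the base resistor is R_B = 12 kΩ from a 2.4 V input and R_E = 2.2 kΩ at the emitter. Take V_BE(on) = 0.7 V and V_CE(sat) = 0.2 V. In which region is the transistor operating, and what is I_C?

Assume active. Base-emitter loop: I_B = (V_BB − V_BE)/(R_B + (β+1)R_E) = (2.4 − 0.7)/(12 + 51×2.2) = 0.0137 mA.
I_C = β·I_B = 50×0.0137 = 0.684 mA.
V_CE = V_CC − I_C·R_C − I_E·R_E = 9.6 − 0.684×1.2 − 0.698×2.2 = 7.24 V > V_CE(sat), so the active-region assumption holds.

active; I_C ≈ 0.68 mA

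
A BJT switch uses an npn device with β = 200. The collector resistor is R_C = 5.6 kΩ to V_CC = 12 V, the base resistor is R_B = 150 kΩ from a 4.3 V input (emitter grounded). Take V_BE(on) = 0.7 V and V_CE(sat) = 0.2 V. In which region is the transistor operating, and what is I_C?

saturation; I_C ≈ 2.1 mA

Assume active: I_B = (4.3 − 0.7)/150 = 0.024 mA, giving I_C = β·I_B = 4.8 mA.
But then V_CE = 12 − 4.8×5.6 = -14.9 V < V_CE(sat) = 0.2 V — impossible in the active region.
So the transistor is saturated. With V_CE = 0.2 V, I_C = (V_CC − 0.2)/R_C = 11.8/5.6 = 2.11 mA.
Check: β·I_B = 4.8 mA > I_C = 2.11 mA, confirming saturation.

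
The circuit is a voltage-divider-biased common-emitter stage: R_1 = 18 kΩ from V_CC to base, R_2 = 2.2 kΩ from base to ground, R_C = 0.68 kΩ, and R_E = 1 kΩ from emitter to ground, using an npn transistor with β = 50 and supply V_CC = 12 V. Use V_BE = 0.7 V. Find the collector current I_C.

Thevenize the base divider: V_Th = V_CC·R_2/(R_1+R_2) = 12×2.2/20.2 = 1.31 V, R_Th = R_1‖R_2 = 1.96 kΩ.
Base-emitter loop: V_Th = I_B·R_Th + V_BE + (β+1)I_B·R_E, so I_B = (1.31 − 0.7) / (1.96 + 51×1) = 0.0115 mA.
I_C = β·I_B = 50×0.0115 = 0.573 mA, and I_E = (β+1)I_B = 0.584 mA.
V_CE = V_CC − I_C·R_C − I_E·R_E = 12 − 0.573×0.68 − 0.584×1 = 11 V.
V_CE = 11 V > 0.2 V confirms active-region operation.

I_C ≈ 0.57 mA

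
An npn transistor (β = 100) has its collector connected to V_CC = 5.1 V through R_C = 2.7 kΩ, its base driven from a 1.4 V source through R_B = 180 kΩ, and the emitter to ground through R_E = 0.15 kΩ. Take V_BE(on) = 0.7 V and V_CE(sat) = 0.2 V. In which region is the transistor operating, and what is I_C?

active; I_C ≈ 0.36 mA

Assume active. Base-emitter loop: I_B = (V_BB − V_BE)/(R_B + (β+1)R_E) = (1.4 − 0.7)/(180 + 101×0.15) = 0.00359 mA.
I_C = β·I_B = 100×0.00359 = 0.359 mA.
V_CE = V_CC − I_C·R_C − I_E·R_E = 5.1 − 0.359×2.7 − 0.362×0.15 = 4.08 V > V_CE(sat), so the active-region assumption holds.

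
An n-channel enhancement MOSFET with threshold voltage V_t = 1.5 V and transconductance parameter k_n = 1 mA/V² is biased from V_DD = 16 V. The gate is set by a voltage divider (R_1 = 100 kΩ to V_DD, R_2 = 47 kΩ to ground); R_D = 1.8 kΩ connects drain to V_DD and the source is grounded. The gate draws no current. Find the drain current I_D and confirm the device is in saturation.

I_D ≈ 6.5 mA

V_G = V_DD·R_2/(R_1+R_2) = 16×47/147 = 5.12 V. With the source grounded, V_GS = V_G = 5.12 V.
Assume saturation: I_D = (k_n/2)(V_GS − V_t)² = (1/2)×(5.12 − 1.5)² = 0.5×3.62² = 6.54 mA.
V_DS = V_DD − I_D·R_D = 16 − 6.54×1.8 = 4.23 V.
Saturation requires V_DS ≥ V_GS − V_t = 3.62 V; 4.23 ≥ 3.62 ✓.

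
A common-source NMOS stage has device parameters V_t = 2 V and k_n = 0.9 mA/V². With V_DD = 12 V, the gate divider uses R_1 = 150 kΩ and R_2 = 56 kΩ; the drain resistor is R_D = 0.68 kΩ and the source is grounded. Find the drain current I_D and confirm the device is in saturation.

I_D ≈ 0.72 mA

V_G = V_DD·R_2/(R_1+R_2) = 12×56/206 = 3.26 V. With the source grounded, V_GS = V_G = 3.26 V.
Assume saturation: I_D = (k_n/2)(V_GS − V_t)² = (0.9/2)×(3.26 − 2)² = 0.45×1.26² = 0.717 mA.
V_DS = V_DD − I_D·R_D = 12 − 0.717×0.68 = 11.5 V.
Saturation requires V_DS ≥ V_GS − V_t = 1.26 V; 11.5 ≥ 1.26 ✓.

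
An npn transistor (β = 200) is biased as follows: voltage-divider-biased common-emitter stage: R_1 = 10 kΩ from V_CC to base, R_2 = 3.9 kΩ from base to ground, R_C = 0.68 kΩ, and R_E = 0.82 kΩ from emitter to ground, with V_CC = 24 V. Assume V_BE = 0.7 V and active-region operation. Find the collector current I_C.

I_C ≈ 7.2 mA

Thevenize the base divider: V_Th = V_CC·R_2/(R_1+R_2) = 24×3.9/13.9 = 6.73 V, R_Th = R_1‖R_2 = 2.81 kΩ.
Base-emitter loop: V_Th = I_B·R_Th + V_BE + (β+1)I_B·R_E, so I_B = (6.73 − 0.7) / (2.81 + 201×0.82) = 0.036 mA.
I_C = β·I_B = 200×0.036 = 7.2 mA, and I_E = (β+1)I_B = 7.24 mA.
V_CE = V_CC − I_C·R_C − I_E·R_E = 24 − 7.2×0.68 − 7.24×0.82 = 13.2 V.
V_CE = 13.2 V > 0.2 V confirms active-region operation.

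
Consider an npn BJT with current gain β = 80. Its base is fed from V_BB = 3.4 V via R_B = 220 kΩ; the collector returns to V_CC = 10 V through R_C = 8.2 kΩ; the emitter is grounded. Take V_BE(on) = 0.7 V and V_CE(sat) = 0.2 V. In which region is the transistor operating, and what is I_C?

Assume active. Base-emitter loop: I_B = (V_BB − V_BE)/R_B = (3.4 − 0.7)/220 = 0.0123 mA.
I_C = β·I_B = 80×0.0123 = 0.982 mA.
V_CE = V_CC − I_C·R_C = 10 − 0.982×8.2 = 1.95 V > V_CE(sat), so the active-region assumption holds.

active; I_C ≈ 0.98 mA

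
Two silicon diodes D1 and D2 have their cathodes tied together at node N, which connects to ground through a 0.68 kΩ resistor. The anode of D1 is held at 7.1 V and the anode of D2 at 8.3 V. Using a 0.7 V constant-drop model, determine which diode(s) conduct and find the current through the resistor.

Assume both conduct. Then node N would need to be at both 7.1−0.7 = 6.4 V and 8.3−0.7 = 7.6 V, which is impossible.
Assume only D2 conducts: V_N = 8.3 − 0.7 = 7.6 V, so I_R = 7.6/0.68 = 11.2 mA.
Check D1: its anode-to-cathode voltage is 7.1 − 7.6 = -0.5 V < 0.7 V, so it is off. The assumption is consistent.

Only D2 conducts; I_R ≈ 11 mA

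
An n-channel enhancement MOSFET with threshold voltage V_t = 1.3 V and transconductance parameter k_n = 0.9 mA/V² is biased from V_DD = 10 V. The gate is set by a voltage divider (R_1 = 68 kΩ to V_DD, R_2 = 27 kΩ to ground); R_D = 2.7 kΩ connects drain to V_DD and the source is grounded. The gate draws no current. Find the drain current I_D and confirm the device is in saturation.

V_G = V_DD·R_2/(R_1+R_2) = 10×27/95 = 2.84 V. With the source grounded, V_GS = V_G = 2.84 V.
Assume saturation: I_D = (k_n/2)(V_GS − V_t)² = (0.9/2)×(2.84 − 1.3)² = 0.45×1.54² = 1.07 mA.
V_DS = V_DD − I_D·R_D = 10 − 1.07×2.7 = 7.11 V.
Saturation requires V_DS ≥ V_GS − V_t = 1.54 V; 7.11 ≥ 1.54 ✓.

I_D ≈ 1.1 mA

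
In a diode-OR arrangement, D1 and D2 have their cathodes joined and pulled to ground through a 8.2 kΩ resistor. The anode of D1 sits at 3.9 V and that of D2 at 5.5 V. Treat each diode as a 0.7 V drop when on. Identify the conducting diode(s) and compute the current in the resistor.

Assume both conduct. Then node N would need to be at both 3.9−0.7 = 3.2 V and 5.5−0.7 = 4.8 V, which is impossible.
Assume only D2 conducts: V_N = 5.5 − 0.7 = 4.8 V, so I_R = 4.8/8.2 = 0.585 mA.
Check D1: its anode-to-cathode voltage is 3.9 − 4.8 = -0.9 V < 0.7 V, so it is off. The assumption is consistent.

Only D2 conducts; I_R ≈ 0.59 mA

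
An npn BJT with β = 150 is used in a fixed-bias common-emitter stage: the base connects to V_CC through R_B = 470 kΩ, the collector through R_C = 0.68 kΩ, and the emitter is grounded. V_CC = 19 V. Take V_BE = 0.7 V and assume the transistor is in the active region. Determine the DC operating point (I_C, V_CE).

Base loop: V_CC = I_B·R_B + V_BE, so I_B = (19 − 0.7)/470 kΩ = 0.0389 mA.
In the active region I_C = β·I_B = 150 × 0.0389 = 5.84 mA.
Collector loop: V_CE = V_CC − I_C·R_C = 19 − 5.84×0.68 = 15 V.
Since V_CE = 15 V > V_CE(sat) ≈ 0.2 V, the transistor is in the active region as assumed.

I_C ≈ 5.8 mA, V_CE ≈ 15 V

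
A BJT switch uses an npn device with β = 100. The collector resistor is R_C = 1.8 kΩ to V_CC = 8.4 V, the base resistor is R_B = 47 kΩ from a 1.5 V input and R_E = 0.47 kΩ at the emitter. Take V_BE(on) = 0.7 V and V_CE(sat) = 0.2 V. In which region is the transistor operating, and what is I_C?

active; I_C ≈ 0.85 mA

Assume active. Base-emitter loop: I_B = (V_BB − V_BE)/(R_B + (β+1)R_E) = (1.5 − 0.7)/(47 + 101×0.47) = 0.00847 mA.
I_C = β·I_B = 100×0.00847 = 0.847 mA.
V_CE = V_CC − I_C·R_C − I_E·R_E = 8.4 − 0.847×1.8 − 0.855×0.47 = 6.47 V > V_CE(sat), so the active-region assumption holds.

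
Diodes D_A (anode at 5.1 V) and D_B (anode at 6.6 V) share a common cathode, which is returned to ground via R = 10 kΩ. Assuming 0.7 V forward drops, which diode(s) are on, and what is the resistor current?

Assume both conduct. Then node N would need to be at both 5.1−0.7 = 4.4 V and 6.6−0.7 = 5.9 V, which is impossible.
Assume only D_B conducts: V_N = 6.6 − 0.7 = 5.9 V, so I_R = 5.9/10 = 0.59 mA.
Check D_A: its anode-to-cathode voltage is 5.1 − 5.9 = -0.8 V < 0.7 V, so it is off. The assumption is consistent.

Only D_B conducts; I_R ≈ 0.59 mA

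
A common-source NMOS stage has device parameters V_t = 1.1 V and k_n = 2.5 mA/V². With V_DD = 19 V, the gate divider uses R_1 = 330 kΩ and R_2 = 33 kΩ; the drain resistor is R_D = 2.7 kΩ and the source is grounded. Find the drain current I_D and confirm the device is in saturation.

V_G = V_DD·R_2/(R_1+R_2) = 19×33/363 = 1.73 V. With the source grounded, V_GS = V_G = 1.73 V.
Assume saturation: I_D = (k_n/2)(V_GS − V_t)² = (2.5/2)×(1.73 − 1.1)² = 1.25×0.627² = 0.492 mA.
V_DS = V_DD − I_D·R_D = 19 − 0.492×2.7 = 17.7 V.
Saturation requires V_DS ≥ V_GS − V_t = 0.627 V; 17.7 ≥ 0.627 ✓.

I_D ≈ 0.49 mA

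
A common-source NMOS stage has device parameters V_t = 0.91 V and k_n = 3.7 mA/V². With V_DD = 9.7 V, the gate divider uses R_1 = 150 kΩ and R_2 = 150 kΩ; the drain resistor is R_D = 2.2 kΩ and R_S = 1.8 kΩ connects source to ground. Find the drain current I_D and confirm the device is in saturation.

V_G = V_DD·R_2/(R_1+R_2) = 9.7×150/300 = 4.85 V.
Assume saturation: I_D = (k_n/2)(V_GS − V_t)² with V_GS = V_G − I_D·R_S = 4.85 − 1.8·I_D.
Substituting gives 5.99·I_D² − 27.2·I_D + 28.7 = 0, with roots I_D = 1.66 or 2.88 mA.
The root I_D = 2.88 mA gives V_GS = -0.338 V ≤ V_t, so take I_D = 1.66 mA.
Then V_GS = 1.86 V and V_DS = V_DD − I_D(R_D+R_S) = 9.7 − 1.66×4 = 3.05 V.
Saturation requires V_DS ≥ V_GS − V_t = 0.948 V; 3.05 ≥ 0.948 ✓.

I_D ≈ 1.7 mA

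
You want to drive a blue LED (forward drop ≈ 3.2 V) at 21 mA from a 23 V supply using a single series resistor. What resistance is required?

The resistor drops V_S − V_D = 23 − 3.2 = 19.8 V at 21 mA.
R = 19.8 V / 21 mA = 0.943 kΩ.

R ≈ 0.94 kΩ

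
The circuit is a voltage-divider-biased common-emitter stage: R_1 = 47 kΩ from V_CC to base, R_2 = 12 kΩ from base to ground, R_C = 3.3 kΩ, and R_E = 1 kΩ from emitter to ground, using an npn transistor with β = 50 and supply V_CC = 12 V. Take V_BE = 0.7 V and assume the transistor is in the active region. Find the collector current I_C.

Thevenize the base divider: V_Th = V_CC·R_2/(R_1+R_2) = 12×12/59 = 2.44 V, R_Th = R_1‖R_2 = 9.56 kΩ.
Base-emitter loop: V_Th = I_B·R_Th + V_BE + (β+1)I_B·R_E, so I_B = (2.44 − 0.7) / (9.56 + 51×1) = 0.0287 mA.
I_C = β·I_B = 50×0.0287 = 1.44 mA, and I_E = (β+1)I_B = 1.47 mA.
V_CE = V_CC − I_C·R_C − I_E·R_E = 12 − 1.44×3.3 − 1.47×1 = 5.79 V.
V_CE = 5.79 V > 0.2 V confirms active-region operation.

I_C ≈ 1.4 mA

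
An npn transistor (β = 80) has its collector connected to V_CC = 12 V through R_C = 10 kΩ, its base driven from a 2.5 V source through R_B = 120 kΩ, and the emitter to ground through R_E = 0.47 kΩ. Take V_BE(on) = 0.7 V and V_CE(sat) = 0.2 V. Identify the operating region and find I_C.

active; I_C ≈ 0.91 mA

Assume active. Base-emitter loop: I_B = (V_BB − V_BE)/(R_B + (β+1)R_E) = (2.5 − 0.7)/(120 + 81×0.47) = 0.0114 mA.
I_C = β·I_B = 80×0.0114 = 0.911 mA.
V_CE = V_CC − I_C·R_C − I_E·R_E = 12 − 0.911×10 − 0.922×0.47 = 2.46 V > V_CE(sat), so the active-region assumption holds.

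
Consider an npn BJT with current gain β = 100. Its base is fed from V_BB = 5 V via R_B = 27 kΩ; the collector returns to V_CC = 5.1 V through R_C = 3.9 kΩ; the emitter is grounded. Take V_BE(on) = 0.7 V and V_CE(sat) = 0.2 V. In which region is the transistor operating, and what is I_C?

saturation; I_C ≈ 1.3 mA

Assume active: I_B = (5 − 0.7)/27 = 0.159 mA, giving I_C = β·I_B = 15.9 mA.
But then V_CE = 5.1 − 15.9×3.9 = -57 V < V_CE(sat) = 0.2 V — impossible in the active region.
So the transistor is saturated. With V_CE = 0.2 V, I_C = (V_CC − 0.2)/R_C = 4.9/3.9 = 1.26 mA.
Check: β·I_B = 15.9 mA > I_C = 1.26 mA, confirming saturation.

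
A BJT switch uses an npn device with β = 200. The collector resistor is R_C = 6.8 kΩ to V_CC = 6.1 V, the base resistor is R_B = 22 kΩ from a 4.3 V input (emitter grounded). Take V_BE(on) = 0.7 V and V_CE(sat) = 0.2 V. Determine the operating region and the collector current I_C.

Assume active: I_B = (4.3 − 0.7)/22 = 0.164 mA, giving I_C = β·I_B = 32.7 mA.
But then V_CE = 6.1 − 32.7×6.8 = -216 V < V_CE(sat) = 0.2 V — impossible in the active region.
So the transistor is saturated. With V_CE = 0.2 V, I_C = (V_CC − 0.2)/R_C = 5.9/6.8 = 0.868 mA.
Check: β·I_B = 32.7 mA > I_C = 0.868 mA, confirming saturation.

saturation; I_C ≈ 0.87 mA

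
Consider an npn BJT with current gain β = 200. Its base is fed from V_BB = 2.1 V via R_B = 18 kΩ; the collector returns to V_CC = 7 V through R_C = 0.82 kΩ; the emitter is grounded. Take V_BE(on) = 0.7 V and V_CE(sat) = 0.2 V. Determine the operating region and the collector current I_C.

Assume active: I_B = (2.1 − 0.7)/18 = 0.0778 mA, giving I_C = β·I_B = 15.6 mA.
But then V_CE = 7 − 15.6×0.82 = -5.76 V < V_CE(sat) = 0.2 V — impossible in the active region.
So the transistor is saturated. With V_CE = 0.2 V, I_C = (V_CC − 0.2)/R_C = 6.8/0.82 = 8.29 mA.
Check: β·I_B = 15.6 mA > I_C = 8.29 mA, confirming saturation.

saturation; I_C ≈ 8.3 mA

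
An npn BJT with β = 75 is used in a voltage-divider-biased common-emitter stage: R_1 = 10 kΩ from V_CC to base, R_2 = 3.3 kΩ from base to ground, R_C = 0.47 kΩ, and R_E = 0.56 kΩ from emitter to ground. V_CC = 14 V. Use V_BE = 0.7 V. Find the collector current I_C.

I_C ≈ 4.6 mA

Thevenize the base divider: V_Th = V_CC·R_2/(R_1+R_2) = 14×3.3/13.3 = 3.47 V, R_Th = R_1‖R_2 = 2.48 kΩ.
Base-emitter loop: V_Th = I_B·R_Th + V_BE + (β+1)I_B·R_E, so I_B = (3.47 − 0.7) / (2.48 + 76×0.56) = 0.0616 mA.
I_C = β·I_B = 75×0.0616 = 4.62 mA, and I_E = (β+1)I_B = 4.68 mA.
V_CE = V_CC − I_C·R_C − I_E·R_E = 14 − 4.62×0.47 − 4.68×0.56 = 9.21 V.
V_CE = 9.21 V > 0.2 V confirms active-region operation.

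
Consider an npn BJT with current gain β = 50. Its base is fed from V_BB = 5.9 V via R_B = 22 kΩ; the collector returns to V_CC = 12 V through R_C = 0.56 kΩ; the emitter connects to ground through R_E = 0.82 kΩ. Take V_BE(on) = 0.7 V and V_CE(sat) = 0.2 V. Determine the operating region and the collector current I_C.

active; I_C ≈ 4.1 mA

Assume active. Base-emitter loop: I_B = (V_BB − V_BE)/(R_B + (β+1)R_E) = (5.9 − 0.7)/(22 + 51×0.82) = 0.0815 mA.
I_C = β·I_B = 50×0.0815 = 4.07 mA.
V_CE = V_CC − I_C·R_C − I_E·R_E = 12 − 4.07×0.56 − 4.16×0.82 = 6.31 V > V_CE(sat), so the active-region assumption holds.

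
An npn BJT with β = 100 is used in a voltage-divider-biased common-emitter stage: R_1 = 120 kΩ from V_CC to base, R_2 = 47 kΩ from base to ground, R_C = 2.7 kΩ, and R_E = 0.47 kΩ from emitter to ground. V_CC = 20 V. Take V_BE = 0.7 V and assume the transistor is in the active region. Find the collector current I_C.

Thevenize the base divider: V_Th = V_CC·R_2/(R_1+R_2) = 20×47/167 = 5.63 V, R_Th = R_1‖R_2 = 33.8 kΩ.
Base-emitter loop: V_Th = I_B·R_Th + V_BE + (β+1)I_B·R_E, so I_B = (5.63 − 0.7) / (33.8 + 101×0.47) = 0.0607 mA.
I_C = β·I_B = 100×0.0607 = 6.07 mA, and I_E = (β+1)I_B = 6.13 mA.
V_CE = V_CC − I_C·R_C − I_E·R_E = 20 − 6.07×2.7 − 6.13×0.47 = 0.74 V.
V_CE = 0.74 V > 0.2 V confirms active-region operation.

I_C ≈ 6.1 mA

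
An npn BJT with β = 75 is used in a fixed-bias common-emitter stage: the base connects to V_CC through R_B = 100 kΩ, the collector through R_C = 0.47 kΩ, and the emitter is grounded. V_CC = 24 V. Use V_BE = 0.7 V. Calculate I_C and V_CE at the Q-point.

Base loop: V_CC = I_B·R_B + V_BE, so I_B = (24 − 0.7)/100 kΩ = 0.233 mA.
In the active region I_C = β·I_B = 75 × 0.233 = 17.5 mA.
Collector loop: V_CE = V_CC − I_C·R_C = 24 − 17.5×0.47 = 15.8 V.
Since V_CE = 15.8 V > V_CE(sat) ≈ 0.2 V, the transistor is in the active region as assumed.

I_C ≈ 17 mA, V_CE ≈ 16 V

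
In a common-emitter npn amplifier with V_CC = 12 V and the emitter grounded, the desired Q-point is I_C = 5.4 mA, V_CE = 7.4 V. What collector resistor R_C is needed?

R_C ≈ 0.85 kΩ

Collector loop: V_CC = I_C·R_C + V_CE.
R_C = (V_CC − V_CE)/I_C = (12 − 7.4)/5.4 = 0.852 kΩ.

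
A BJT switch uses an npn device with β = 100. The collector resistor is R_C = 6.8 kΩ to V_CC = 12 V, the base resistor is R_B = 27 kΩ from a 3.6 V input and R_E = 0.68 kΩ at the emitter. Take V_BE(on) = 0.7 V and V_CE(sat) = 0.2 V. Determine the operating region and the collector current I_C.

saturation; I_C ≈ 1.6 mA

Assume active: I_B = (3.6 − 0.7)/(27 + 101×0.68) = 0.0303 mA, I_C = β·I_B = 3.03 mA.
Then V_CE = 12 − 3.03×6.8 − 3.06×0.68 = -10.7 V < 0.2 V — the active assumption fails.
Re-solve with V_CE = 0.2 V. KCL at the emitter: V_E/R_E = (V_BB−0.7−V_E)/R_B + (V_CC−0.2−V_E)/R_C, giving V_E = 1.11 V.
I_C = (V_CC − 0.2 − V_E)/R_C = (11.8 − 1.11)/6.8 = 1.57 mA.
Check: I_B = (2.9 − 1.11)/27 = 0.0662 mA, and β·I_B = 6.62 mA > I_C, confirming saturation.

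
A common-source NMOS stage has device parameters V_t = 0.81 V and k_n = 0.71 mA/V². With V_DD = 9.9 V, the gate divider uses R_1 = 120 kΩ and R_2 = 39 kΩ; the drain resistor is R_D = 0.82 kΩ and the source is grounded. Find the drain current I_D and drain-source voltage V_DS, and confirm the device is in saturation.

V_G = V_DD·R_2/(R_1+R_2) = 9.9×39/159 = 2.43 V. With the source grounded, V_GS = V_G = 2.43 V.
Assume saturation: I_D = (k_n/2)(V_GS − V_t)² = (0.71/2)×(2.43 − 0.81)² = 0.355×1.62² = 0.93 mA.
V_DS = V_DD − I_D·R_D = 9.9 − 0.93×0.82 = 9.14 V.
Saturation requires V_DS ≥ V_GS − V_t = 1.62 V; 9.14 ≥ 1.62 ✓.

I_D ≈ 0.93 mA, V_DS ≈ 9.1 V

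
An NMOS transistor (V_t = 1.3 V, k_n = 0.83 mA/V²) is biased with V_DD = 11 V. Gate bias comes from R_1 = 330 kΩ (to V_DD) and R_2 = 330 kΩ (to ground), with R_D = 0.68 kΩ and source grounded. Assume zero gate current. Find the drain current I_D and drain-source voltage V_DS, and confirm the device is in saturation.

I_D ≈ 7.3 mA, V_DS ≈ 6 V

V_G = V_DD·R_2/(R_1+R_2) = 11×330/660 = 5.5 V. With the source grounded, V_GS = V_G = 5.5 V.
Assume saturation: I_D = (k_n/2)(V_GS − V_t)² = (0.83/2)×(5.5 − 1.3)² = 0.415×4.2² = 7.32 mA.
V_DS = V_DD − I_D·R_D = 11 − 7.32×0.68 = 6.02 V.
Saturation requires V_DS ≥ V_GS − V_t = 4.2 V; 6.02 ≥ 4.2 ✓.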